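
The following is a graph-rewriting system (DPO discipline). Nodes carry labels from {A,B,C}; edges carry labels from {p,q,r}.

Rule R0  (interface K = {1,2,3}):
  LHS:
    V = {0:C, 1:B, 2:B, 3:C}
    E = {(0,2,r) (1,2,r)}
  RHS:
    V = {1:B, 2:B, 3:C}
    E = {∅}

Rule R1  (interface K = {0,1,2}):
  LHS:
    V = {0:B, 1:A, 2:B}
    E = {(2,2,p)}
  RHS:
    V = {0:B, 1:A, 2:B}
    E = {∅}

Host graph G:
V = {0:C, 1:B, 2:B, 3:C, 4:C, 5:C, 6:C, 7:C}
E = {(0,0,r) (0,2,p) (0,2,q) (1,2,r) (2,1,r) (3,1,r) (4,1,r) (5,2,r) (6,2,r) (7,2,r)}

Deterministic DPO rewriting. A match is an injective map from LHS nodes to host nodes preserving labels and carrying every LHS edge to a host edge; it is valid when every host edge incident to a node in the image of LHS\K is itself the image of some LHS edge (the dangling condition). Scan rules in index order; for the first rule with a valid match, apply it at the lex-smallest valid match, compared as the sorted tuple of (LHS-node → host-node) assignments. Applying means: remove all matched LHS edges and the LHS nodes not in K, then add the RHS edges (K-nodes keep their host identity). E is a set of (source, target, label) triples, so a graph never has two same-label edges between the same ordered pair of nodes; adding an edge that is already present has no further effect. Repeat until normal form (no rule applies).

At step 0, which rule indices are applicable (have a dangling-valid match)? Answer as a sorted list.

R0: 25 valid matches — {0↦3, 1↦2, 2↦1, 3↦0}, {0↦3, 1↦2, 2↦1, 3↦4}, {0↦3, 1↦2, 2↦1, 3↦5} (+22 more)
R1: no valid match — LHS pattern not found

Answer: [R0]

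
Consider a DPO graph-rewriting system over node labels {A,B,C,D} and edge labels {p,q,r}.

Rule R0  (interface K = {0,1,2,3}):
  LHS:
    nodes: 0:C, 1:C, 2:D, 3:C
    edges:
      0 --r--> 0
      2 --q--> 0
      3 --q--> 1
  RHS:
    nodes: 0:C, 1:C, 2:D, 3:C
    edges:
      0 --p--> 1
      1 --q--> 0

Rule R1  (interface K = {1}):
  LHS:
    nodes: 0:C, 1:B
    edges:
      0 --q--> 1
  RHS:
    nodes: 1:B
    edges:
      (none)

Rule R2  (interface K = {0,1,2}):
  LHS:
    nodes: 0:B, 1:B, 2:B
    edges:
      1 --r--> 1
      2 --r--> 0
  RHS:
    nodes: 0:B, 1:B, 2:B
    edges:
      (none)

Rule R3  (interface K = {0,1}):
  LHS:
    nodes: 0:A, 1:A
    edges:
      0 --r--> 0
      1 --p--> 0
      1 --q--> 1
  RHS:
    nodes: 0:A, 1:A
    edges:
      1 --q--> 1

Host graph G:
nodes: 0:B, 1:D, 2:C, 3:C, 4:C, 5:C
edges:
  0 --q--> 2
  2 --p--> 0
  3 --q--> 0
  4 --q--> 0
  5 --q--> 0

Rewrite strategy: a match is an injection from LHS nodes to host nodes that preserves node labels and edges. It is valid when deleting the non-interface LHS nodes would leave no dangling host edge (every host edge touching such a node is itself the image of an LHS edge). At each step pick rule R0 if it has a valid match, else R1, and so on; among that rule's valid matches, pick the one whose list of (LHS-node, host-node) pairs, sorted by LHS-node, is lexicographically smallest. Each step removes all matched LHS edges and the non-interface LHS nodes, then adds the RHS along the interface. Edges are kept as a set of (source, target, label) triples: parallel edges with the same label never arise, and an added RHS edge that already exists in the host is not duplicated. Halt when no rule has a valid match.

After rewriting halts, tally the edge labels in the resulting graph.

[0] host  ⇒  6 nodes, 5 edges  {0-q->2 2-p->0 3-q->0 4-q->0 5-q->0}
[1] R1 @ {0↦3, 1↦0}  ⇒  5 nodes, 4 edges  {0-q->2 2-p->0 4-q->0 5-q->0}
[2] R1 @ {0↦4, 1↦0}  ⇒  4 nodes, 3 edges  {0-q->2 2-p->0 5-q->0}
[3] R1 @ {0↦5, 1↦0}  ⇒  3 nodes, 2 edges  {0-q->2 2-p->0}
halt: no rule applies after step 3
NF edges: [(0, 2, 'q'), (2, 0, 'p')]

Answer: p:1 q:1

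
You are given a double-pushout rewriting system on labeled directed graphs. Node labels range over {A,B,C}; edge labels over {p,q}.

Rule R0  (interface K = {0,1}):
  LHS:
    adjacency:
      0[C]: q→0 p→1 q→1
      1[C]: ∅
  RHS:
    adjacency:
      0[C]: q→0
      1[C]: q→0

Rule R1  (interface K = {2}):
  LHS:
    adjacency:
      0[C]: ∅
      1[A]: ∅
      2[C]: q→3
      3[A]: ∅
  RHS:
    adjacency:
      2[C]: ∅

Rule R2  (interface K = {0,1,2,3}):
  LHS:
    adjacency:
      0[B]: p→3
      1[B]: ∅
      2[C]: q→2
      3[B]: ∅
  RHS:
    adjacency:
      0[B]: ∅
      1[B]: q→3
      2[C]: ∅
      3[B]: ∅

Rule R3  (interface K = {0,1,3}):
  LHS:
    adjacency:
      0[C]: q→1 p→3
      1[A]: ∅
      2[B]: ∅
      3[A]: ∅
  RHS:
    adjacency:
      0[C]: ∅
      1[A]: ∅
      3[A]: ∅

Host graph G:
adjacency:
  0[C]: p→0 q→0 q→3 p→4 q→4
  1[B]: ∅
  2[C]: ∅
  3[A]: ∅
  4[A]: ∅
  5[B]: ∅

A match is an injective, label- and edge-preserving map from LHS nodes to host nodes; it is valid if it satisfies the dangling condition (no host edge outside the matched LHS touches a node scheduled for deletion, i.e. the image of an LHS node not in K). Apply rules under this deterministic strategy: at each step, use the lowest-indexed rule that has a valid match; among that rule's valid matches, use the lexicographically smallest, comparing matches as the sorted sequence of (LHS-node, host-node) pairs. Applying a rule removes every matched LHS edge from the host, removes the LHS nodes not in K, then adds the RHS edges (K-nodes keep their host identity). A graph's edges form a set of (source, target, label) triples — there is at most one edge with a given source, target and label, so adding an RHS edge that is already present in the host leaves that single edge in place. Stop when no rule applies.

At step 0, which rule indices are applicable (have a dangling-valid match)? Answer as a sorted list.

R0: no valid match — LHS pattern not found
R1: no valid match — 2 raw matches, all fail dangling condition
R2: no valid match — LHS pattern not found
R3: 2 valid matches — {0↦0, 1↦3, 2↦1, 3↦4}, {0↦0, 1↦3, 2↦5, 3↦4}

Answer: [R3]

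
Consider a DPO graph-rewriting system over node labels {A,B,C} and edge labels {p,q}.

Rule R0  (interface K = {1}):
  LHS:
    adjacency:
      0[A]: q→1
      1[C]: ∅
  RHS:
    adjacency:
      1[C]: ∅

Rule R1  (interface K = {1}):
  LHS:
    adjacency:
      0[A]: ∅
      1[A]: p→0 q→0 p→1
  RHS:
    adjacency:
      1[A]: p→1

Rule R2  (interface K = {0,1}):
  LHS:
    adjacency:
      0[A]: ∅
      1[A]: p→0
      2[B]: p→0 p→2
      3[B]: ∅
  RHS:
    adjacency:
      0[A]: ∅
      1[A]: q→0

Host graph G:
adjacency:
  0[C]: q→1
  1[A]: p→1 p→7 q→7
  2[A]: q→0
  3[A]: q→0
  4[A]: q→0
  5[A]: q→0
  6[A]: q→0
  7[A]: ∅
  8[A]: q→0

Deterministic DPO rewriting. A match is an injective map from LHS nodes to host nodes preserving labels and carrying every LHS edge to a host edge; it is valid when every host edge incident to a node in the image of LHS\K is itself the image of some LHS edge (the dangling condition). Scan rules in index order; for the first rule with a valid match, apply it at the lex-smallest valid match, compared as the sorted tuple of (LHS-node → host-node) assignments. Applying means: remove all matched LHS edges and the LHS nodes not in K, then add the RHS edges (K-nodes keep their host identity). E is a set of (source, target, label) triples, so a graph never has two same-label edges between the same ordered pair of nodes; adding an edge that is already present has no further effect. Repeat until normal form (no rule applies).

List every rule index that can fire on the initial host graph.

Answer: [R0,R1]

Derivation:
R0: 6 valid matches — {0↦2, 1↦0}, {0↦3, 1↦0}, {0↦4, 1↦0} (+3 more)
R1: 1 valid match — {0↦7, 1↦1}
R2: no valid match — LHS pattern not found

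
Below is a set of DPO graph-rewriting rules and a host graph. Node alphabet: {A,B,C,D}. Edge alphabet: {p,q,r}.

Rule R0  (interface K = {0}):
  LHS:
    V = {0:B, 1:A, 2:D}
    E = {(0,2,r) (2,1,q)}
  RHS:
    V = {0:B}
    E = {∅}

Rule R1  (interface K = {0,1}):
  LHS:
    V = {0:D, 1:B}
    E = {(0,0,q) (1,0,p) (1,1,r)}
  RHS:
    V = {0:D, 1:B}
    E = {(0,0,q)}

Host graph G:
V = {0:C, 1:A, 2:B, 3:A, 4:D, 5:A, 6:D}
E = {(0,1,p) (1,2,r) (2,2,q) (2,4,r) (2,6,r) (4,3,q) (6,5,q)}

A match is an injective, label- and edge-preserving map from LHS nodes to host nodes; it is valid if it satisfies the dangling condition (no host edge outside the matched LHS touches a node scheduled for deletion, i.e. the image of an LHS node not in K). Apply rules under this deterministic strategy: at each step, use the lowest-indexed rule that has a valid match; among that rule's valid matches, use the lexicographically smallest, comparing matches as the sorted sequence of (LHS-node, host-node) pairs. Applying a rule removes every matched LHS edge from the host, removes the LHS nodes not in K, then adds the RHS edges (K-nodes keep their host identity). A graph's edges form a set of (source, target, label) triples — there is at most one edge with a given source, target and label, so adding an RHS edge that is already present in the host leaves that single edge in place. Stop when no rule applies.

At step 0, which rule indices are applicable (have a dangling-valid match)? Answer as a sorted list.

Answer: [R0]

Steps:
R0: 2 valid matches — {0↦2, 1↦3, 2↦4}, {0↦2, 1↦5, 2↦6}
R1: no valid match — LHS pattern not found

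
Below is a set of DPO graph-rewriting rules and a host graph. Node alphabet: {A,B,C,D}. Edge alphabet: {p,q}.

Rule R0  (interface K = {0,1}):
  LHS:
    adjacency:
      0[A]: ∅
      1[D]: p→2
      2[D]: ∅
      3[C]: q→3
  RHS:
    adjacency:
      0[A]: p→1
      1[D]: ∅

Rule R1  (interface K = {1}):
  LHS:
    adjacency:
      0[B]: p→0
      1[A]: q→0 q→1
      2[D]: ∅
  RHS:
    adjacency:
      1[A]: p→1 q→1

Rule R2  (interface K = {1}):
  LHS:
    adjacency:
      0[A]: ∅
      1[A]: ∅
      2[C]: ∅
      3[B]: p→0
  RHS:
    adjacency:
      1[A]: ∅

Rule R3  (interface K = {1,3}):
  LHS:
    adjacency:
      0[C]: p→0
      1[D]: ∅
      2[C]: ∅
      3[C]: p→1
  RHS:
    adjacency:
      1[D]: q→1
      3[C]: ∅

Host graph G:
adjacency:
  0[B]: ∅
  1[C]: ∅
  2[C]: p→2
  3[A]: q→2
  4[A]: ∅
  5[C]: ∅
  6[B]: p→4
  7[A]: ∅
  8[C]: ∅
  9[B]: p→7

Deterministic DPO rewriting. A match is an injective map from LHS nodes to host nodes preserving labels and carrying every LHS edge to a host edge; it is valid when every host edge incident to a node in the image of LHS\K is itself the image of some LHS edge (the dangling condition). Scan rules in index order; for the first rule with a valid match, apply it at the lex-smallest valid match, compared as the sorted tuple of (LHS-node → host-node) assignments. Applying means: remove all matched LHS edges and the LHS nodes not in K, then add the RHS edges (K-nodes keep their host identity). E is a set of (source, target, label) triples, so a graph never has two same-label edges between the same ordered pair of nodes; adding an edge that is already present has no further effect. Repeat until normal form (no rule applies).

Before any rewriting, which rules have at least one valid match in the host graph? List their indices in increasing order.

Answer: [R2]

Derivation:
R0: no valid match — LHS pattern not found
R1: no valid match — LHS pattern not found
R2: 12 valid matches — {0↦4, 1↦3, 2↦1, 3↦6}, {0↦4, 1↦3, 2↦5, 3↦6}, {0↦4, 1↦3, 2↦8, 3↦6} (+9 more)
R3: no valid match — LHS pattern not found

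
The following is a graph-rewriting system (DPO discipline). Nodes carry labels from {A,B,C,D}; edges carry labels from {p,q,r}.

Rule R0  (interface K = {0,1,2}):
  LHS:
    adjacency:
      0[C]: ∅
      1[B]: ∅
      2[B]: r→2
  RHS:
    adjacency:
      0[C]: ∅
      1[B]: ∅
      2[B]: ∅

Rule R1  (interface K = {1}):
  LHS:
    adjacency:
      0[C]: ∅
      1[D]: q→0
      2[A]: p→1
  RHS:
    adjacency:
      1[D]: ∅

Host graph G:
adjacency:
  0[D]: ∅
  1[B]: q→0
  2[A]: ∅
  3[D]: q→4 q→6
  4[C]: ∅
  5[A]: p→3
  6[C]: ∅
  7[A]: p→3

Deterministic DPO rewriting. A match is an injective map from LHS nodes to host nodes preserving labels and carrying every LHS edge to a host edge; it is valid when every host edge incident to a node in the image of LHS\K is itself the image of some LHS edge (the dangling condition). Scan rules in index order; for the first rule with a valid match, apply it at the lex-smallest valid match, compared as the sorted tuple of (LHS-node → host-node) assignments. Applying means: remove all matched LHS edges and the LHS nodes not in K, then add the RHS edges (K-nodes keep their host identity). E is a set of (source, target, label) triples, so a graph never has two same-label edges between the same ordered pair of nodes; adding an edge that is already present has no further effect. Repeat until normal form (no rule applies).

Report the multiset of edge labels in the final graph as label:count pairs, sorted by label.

[0] host  ⇒  8 nodes, 5 edges  {1-q->0 3-q->4 3-q->6 5-p->3 7-p->3}
[1] R1 @ {0↦4, 1↦3, 2↦5}  ⇒  6 nodes, 3 edges  {1-q->0 3-q->6 7-p->3}
[2] R1 @ {0↦6, 1↦3, 2↦7}  ⇒  4 nodes, 1 edges  {1-q->0}
final graph: no rule applies after step 2
NF edges: [(1, 0, 'q')]

Answer: q:1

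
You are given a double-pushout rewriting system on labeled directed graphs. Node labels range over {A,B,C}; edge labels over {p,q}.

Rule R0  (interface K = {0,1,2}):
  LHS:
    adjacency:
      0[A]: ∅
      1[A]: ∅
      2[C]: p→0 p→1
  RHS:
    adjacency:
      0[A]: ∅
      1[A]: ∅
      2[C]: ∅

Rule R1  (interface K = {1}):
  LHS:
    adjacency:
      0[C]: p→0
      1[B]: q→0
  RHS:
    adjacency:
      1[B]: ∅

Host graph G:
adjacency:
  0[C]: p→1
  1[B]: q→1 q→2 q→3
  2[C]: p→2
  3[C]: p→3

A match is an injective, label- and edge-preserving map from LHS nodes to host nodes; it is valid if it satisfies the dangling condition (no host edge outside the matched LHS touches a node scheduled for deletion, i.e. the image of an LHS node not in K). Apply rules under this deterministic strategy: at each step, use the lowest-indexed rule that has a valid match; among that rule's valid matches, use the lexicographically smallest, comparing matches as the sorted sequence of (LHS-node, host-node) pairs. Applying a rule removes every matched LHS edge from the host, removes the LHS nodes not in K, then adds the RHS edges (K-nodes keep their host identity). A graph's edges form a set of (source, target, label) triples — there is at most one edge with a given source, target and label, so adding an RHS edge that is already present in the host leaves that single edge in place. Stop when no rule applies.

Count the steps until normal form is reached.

start.  V:4 E:6  edges: 0-p->1 1-q->1 1-q->2 1-q->3 2-p->2 3-p->3
1. fire R1 via {0↦2, 1↦1}  →  V:3 E:4  edges: 0-p->1 1-q->1 1-q->3 3-p->3
2. fire R1 via {0↦3, 1↦1}  →  V:2 E:2  edges: 0-p->1 1-q->1
final graph: no rule applies after step 2

Answer: 2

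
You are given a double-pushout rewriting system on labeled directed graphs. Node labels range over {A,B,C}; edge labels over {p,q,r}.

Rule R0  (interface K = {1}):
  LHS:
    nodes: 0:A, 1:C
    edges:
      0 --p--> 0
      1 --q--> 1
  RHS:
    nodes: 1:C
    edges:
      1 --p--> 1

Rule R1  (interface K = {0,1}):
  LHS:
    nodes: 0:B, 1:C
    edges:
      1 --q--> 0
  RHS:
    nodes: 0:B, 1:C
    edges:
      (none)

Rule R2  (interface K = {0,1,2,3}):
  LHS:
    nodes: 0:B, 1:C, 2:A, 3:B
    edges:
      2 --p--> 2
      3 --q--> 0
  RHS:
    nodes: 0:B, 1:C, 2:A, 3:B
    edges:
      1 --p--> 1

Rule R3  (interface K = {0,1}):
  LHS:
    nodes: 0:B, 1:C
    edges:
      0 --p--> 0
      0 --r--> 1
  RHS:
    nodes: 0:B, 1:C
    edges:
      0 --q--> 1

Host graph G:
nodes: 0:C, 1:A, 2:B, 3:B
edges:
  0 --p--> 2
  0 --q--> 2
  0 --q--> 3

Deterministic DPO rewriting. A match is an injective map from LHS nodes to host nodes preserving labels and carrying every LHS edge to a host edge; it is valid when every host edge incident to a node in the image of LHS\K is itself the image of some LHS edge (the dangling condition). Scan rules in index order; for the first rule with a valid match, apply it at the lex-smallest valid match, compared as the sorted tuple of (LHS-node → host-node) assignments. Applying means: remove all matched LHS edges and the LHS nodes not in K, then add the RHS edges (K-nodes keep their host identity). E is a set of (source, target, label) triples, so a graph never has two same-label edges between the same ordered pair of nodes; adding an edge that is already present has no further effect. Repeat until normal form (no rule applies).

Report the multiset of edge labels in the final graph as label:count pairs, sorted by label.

initial: |V|=4 |E|=3  E = 0-p->2 0-q->2 0-q->3
step 1: apply R1 at {0↦2, 1↦0}  → |V|=4 |E|=2  E = 0-p->2 0-q->3
step 2: apply R1 at {0↦3, 1↦0}  → |V|=4 |E|=1  E = 0-p->2
normal form: no rule applies after step 2
NF edges: [(0, 2, 'p')]

Answer: p:1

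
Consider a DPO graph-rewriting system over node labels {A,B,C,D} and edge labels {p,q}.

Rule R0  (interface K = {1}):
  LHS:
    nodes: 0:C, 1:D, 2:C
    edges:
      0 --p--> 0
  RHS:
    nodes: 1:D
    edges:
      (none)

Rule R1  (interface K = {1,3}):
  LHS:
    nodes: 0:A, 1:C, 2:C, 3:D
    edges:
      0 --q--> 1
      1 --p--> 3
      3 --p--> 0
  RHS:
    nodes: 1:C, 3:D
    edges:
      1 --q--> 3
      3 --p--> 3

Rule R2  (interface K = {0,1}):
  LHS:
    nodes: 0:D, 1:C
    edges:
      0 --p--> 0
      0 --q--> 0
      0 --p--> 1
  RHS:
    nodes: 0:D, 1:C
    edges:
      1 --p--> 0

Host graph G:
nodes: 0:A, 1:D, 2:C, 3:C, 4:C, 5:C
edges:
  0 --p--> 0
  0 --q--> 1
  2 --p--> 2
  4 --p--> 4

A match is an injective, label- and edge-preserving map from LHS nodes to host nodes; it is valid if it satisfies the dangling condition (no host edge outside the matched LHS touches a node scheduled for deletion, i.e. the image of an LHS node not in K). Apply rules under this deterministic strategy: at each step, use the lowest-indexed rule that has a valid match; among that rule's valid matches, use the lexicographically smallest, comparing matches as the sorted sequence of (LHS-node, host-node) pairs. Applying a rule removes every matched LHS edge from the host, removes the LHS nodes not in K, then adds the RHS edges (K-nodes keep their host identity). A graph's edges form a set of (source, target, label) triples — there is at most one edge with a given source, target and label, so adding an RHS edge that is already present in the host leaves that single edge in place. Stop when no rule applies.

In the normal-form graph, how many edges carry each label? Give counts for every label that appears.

start.  V:6 E:4  edges: 0-p->0 0-q->1 2-p->2 4-p->4
1. fire R0 via {0↦2, 1↦1, 2↦3}  →  V:4 E:3  edges: 0-p->0 0-q->1 4-p->4
2. fire R0 via {0↦4, 1↦1, 2↦5}  →  V:2 E:2  edges: 0-p->0 0-q->1
halt: no rule applies after step 2
NF edges: [(0, 0, 'p'), (0, 1, 'q')]

Answer: p:1 q:1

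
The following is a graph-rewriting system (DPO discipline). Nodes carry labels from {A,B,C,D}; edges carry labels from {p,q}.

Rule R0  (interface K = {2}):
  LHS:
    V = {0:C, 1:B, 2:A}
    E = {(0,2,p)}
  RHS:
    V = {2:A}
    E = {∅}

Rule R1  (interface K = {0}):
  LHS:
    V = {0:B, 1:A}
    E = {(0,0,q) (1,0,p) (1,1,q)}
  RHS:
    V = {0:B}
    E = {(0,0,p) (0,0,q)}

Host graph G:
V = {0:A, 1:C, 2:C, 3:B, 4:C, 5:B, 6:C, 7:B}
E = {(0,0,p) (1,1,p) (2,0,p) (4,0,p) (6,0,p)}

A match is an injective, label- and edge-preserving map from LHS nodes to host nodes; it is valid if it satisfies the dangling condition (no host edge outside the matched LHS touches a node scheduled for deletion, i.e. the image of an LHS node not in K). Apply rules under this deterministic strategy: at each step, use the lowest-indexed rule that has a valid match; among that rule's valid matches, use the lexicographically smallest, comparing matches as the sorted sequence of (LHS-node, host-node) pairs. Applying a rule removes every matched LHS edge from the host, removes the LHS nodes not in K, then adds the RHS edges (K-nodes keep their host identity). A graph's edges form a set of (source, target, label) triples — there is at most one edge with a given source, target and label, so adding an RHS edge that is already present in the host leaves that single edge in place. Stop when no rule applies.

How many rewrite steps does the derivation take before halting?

start.  V:8 E:5  edges: 0-p->0 1-p->1 2-p->0 4-p->0 6-p->0
1. fire R0 via {0↦2, 1↦3, 2↦0}  →  V:6 E:4  edges: 0-p->0 1-p->1 4-p->0 6-p->0
2. fire R0 via {0↦4, 1↦5, 2↦0}  →  V:4 E:3  edges: 0-p->0 1-p->1 6-p->0
3. fire R0 via {0↦6, 1↦7, 2↦0}  →  V:2 E:2  edges: 0-p->0 1-p->1
halt: no rule applies after step 3

Answer: 3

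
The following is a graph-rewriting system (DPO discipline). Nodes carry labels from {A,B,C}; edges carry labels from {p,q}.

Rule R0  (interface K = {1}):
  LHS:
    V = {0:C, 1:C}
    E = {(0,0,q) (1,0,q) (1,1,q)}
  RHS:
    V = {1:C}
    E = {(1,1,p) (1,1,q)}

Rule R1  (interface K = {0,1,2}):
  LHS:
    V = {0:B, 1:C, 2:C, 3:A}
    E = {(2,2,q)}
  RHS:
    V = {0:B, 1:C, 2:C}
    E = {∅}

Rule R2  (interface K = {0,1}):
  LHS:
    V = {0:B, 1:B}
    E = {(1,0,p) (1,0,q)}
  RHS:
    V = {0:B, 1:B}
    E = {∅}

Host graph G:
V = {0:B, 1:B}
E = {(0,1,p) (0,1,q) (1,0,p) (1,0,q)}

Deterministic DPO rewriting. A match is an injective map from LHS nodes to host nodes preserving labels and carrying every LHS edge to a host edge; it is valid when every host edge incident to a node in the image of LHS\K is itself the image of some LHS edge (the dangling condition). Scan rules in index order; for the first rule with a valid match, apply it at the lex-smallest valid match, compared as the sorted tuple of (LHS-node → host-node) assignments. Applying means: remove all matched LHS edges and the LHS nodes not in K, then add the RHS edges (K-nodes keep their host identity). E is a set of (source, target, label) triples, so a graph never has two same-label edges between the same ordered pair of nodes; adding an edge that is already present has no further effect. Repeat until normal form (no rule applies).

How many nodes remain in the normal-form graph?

Answer: 2

Steps:
start.  V:2 E:4  edges: 0-p->1 0-q->1 1-p->0 1-q->0
1. fire R2 via {0↦0, 1↦1}  →  V:2 E:2  edges: 0-p->1 0-q->1
2. fire R2 via {0↦1, 1↦0}  →  V:2 E:0  edges: ∅
halt: no rule applies after step 2
NF nodes: {0:B, 1:B}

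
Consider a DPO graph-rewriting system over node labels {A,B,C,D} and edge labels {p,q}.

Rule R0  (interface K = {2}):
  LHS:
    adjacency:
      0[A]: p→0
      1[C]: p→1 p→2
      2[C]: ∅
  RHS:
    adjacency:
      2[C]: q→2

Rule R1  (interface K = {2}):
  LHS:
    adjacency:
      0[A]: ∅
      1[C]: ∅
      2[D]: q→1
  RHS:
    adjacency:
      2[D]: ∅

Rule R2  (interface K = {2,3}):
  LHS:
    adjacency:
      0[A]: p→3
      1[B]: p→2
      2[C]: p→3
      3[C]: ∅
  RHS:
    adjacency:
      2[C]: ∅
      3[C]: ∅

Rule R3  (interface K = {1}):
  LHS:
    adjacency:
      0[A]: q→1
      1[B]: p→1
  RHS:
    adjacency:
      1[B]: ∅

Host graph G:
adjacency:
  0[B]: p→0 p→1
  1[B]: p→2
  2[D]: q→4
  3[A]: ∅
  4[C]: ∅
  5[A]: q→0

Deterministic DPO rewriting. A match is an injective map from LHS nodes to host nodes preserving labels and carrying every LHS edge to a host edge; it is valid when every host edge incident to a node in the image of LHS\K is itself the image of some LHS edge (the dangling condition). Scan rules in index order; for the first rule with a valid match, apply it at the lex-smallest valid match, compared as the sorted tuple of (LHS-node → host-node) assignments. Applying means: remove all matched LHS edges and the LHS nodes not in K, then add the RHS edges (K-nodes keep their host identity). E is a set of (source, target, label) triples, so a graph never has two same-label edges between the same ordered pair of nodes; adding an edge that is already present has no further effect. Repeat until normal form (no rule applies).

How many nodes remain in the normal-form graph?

Answer: 3

Steps:
start.  V:6 E:5  edges: 0-p->0 0-p->1 1-p->2 2-q->4 5-q->0
1. fire R1 via {0↦3, 1↦4, 2↦2}  →  V:4 E:4  edges: 0-p->0 0-p->1 1-p->2 5-q->0
2. fire R3 via {0↦5, 1↦0}  →  V:3 E:2  edges: 0-p->1 1-p->2
halt: no rule applies after step 2
NF nodes: {0:B, 1:B, 2:D}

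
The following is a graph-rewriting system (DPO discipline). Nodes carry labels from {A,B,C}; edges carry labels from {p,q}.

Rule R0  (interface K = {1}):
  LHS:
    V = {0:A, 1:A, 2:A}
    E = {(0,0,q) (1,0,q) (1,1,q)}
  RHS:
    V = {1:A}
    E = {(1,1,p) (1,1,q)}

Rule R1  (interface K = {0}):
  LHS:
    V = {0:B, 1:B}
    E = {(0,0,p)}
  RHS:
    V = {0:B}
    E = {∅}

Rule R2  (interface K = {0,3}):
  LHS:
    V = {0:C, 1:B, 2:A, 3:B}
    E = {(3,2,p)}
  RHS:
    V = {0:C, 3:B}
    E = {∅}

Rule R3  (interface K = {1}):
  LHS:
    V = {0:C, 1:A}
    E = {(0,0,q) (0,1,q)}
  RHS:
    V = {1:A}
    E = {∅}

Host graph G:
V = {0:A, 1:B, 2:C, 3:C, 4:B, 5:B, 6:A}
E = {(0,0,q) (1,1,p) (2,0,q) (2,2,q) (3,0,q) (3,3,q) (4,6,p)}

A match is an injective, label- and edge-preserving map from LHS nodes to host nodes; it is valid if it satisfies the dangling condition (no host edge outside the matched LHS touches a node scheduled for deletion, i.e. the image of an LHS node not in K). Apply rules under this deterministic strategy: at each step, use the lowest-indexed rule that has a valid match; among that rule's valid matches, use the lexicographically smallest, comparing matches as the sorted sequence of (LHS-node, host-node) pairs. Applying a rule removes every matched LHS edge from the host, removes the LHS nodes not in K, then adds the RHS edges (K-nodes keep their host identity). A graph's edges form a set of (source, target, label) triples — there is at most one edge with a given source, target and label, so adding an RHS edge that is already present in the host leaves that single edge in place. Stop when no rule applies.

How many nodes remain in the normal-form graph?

start.  V:7 E:7  edges: 0-q->0 1-p->1 2-q->0 2-q->2 3-q->0 3-q->3 4-p->6
1. fire R1 via {0↦1, 1↦5}  →  V:6 E:6  edges: 0-q->0 2-q->0 2-q->2 3-q->0 3-q->3 4-p->6
2. fire R2 via {0↦2, 1↦1, 2↦6, 3↦4}  →  V:4 E:5  edges: 0-q->0 2-q->0 2-q->2 3-q->0 3-q->3
3. fire R3 via {0↦2, 1↦0}  →  V:3 E:3  edges: 0-q->0 3-q->0 3-q->3
4. fire R3 via {0↦3, 1↦0}  →  V:2 E:1  edges: 0-q->0
normal form: no rule applies after step 4
NF nodes: {0:A, 4:B}

Answer: 2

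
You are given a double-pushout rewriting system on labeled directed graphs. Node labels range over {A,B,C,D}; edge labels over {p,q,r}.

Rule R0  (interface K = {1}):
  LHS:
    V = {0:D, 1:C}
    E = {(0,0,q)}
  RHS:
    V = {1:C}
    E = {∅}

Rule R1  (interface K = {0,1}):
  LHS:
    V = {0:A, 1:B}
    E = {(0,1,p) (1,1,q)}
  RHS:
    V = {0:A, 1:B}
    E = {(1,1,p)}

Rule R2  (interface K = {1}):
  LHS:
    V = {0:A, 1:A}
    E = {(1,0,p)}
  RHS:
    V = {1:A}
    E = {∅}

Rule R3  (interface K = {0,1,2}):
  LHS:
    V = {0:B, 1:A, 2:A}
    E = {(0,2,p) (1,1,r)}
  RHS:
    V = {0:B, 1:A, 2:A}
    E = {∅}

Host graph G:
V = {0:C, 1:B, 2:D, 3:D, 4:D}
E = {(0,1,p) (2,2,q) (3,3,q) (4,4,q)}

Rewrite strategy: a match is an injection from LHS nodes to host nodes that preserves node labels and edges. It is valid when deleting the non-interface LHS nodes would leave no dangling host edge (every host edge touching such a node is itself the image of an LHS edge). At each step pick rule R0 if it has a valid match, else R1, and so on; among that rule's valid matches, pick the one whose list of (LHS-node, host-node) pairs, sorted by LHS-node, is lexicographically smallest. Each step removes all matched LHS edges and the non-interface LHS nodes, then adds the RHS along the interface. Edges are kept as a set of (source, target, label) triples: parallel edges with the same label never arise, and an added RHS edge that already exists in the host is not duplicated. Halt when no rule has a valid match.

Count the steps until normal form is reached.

initial: |V|=5 |E|=4  E = 0-p->1 2-q->2 3-q->3 4-q->4
step 1: apply R0 at {0↦2, 1↦0}  → |V|=4 |E|=3  E = 0-p->1 3-q->3 4-q->4
step 2: apply R0 at {0↦3, 1↦0}  → |V|=3 |E|=2  E = 0-p->1 4-q->4
step 3: apply R0 at {0↦4, 1↦0}  → |V|=2 |E|=1  E = 0-p->1
halt: no rule applies after step 3

Answer: 3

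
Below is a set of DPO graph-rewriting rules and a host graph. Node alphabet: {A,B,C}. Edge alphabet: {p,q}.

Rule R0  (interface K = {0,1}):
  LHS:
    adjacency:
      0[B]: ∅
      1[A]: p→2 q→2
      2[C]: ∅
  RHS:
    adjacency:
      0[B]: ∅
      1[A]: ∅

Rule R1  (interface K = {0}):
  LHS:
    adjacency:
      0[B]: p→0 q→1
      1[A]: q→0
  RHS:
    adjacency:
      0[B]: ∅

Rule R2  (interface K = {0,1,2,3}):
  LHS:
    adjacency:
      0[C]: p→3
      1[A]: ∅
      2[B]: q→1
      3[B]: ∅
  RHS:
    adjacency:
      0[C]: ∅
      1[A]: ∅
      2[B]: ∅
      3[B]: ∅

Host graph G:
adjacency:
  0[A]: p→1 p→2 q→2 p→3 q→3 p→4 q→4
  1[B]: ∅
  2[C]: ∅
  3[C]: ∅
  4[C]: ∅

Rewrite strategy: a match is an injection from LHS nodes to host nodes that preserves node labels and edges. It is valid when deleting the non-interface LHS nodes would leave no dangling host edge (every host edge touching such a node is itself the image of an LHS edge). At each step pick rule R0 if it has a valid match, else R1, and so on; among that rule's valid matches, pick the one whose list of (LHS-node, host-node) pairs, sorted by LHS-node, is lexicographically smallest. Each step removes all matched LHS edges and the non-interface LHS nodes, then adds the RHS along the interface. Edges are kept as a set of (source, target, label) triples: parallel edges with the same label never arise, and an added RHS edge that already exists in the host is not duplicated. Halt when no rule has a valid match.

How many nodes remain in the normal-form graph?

Answer: 2

Rewrite trace:
start.  V:5 E:7  edges: 0-p->1 0-p->2 0-q->2 0-p->3 0-q->3 0-p->4 0-q->4
1. fire R0 via {0↦1, 1↦0, 2↦2}  →  V:4 E:5  edges: 0-p->1 0-p->3 0-q->3 0-p->4 0-q->4
2. fire R0 via {0↦1, 1↦0, 2↦3}  →  V:3 E:3  edges: 0-p->1 0-p->4 0-q->4
3. fire R0 via {0↦1, 1↦0, 2↦4}  →  V:2 E:1  edges: 0-p->1
halt: no rule applies after step 3
NF nodes: {0:A, 1:B}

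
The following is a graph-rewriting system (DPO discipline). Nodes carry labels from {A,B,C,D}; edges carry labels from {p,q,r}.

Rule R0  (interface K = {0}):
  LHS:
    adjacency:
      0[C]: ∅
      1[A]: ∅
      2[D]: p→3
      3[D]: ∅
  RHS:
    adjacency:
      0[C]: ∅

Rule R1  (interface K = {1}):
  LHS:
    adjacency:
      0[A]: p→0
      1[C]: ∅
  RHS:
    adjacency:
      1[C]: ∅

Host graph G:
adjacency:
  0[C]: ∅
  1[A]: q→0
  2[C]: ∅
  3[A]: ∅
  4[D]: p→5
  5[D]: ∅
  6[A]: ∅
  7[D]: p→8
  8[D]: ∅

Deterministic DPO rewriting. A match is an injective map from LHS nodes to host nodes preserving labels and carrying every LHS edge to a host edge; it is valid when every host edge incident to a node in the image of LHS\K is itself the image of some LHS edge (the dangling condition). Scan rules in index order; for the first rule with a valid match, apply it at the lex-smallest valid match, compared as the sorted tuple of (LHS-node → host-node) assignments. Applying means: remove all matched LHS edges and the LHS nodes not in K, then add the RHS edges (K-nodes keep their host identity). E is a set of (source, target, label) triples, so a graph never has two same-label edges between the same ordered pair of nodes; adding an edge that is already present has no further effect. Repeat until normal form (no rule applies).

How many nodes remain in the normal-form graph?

[0] host  ⇒  9 nodes, 3 edges  {1-q->0 4-p->5 7-p->8}
[1] R0 @ {0↦0, 1↦3, 2↦4, 3↦5}  ⇒  6 nodes, 2 edges  {1-q->0 7-p->8}
[2] R0 @ {0↦0, 1↦6, 2↦7, 3↦8}  ⇒  3 nodes, 1 edges  {1-q->0}
halt: no rule applies after step 2
NF nodes: {0:C, 1:A, 2:C}

Answer: 3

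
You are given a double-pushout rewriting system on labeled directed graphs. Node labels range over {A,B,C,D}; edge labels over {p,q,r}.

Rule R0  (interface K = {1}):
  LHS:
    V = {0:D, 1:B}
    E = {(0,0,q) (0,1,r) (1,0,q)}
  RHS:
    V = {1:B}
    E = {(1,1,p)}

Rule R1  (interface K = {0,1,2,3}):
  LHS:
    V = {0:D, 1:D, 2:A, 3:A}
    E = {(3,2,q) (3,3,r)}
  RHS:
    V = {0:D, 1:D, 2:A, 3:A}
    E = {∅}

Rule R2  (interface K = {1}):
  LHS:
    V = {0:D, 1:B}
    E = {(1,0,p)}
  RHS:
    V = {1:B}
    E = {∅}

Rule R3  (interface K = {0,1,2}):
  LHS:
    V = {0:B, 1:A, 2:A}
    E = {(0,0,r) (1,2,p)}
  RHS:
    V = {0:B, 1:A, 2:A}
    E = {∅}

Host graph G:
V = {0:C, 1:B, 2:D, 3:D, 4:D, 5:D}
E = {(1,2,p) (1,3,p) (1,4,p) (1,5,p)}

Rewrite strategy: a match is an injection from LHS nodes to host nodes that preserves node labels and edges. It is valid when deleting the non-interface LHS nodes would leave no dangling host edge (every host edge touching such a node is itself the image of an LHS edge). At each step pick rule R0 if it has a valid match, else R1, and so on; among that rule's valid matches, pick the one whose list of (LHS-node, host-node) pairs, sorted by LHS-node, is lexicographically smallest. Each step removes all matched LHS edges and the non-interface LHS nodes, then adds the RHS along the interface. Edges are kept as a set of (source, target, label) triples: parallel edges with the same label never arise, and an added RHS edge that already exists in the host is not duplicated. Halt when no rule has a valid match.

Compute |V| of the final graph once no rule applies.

start.  V:6 E:4  edges: 1-p->2 1-p->3 1-p->4 1-p->5
1. fire R2 via {0↦2, 1↦1}  →  V:5 E:3  edges: 1-p->3 1-p->4 1-p->5
2. fire R2 via {0↦3, 1↦1}  →  V:4 E:2  edges: 1-p->4 1-p->5
3. fire R2 via {0↦4, 1↦1}  →  V:3 E:1  edges: 1-p->5
4. fire R2 via {0↦5, 1↦1}  →  V:2 E:0  edges: ∅
normal form: no rule applies after step 4
NF nodes: {0:C, 1:B}

Answer: 2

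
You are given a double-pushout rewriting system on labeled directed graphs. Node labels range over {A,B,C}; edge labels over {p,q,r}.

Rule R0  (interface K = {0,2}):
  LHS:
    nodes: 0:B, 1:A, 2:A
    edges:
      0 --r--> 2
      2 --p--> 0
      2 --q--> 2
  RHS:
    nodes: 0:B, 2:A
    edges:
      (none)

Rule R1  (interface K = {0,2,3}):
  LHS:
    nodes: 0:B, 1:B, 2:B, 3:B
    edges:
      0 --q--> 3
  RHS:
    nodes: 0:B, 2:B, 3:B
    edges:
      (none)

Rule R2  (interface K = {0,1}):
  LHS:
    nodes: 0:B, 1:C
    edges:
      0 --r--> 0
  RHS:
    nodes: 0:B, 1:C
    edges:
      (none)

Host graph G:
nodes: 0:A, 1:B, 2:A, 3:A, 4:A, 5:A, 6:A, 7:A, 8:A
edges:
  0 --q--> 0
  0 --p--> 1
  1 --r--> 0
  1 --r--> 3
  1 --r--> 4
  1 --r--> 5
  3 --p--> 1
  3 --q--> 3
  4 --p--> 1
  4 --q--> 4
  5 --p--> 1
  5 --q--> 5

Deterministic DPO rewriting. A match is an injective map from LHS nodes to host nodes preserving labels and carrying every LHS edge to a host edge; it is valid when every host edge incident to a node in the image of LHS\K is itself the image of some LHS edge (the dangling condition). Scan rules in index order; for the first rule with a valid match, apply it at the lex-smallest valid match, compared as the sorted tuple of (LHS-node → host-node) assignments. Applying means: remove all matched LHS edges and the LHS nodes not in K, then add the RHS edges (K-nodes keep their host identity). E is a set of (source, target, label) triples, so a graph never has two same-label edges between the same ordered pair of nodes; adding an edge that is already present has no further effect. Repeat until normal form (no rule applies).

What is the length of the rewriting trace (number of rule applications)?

start.  V:9 E:12  edges: 0-q->0 0-p->1 1-r->0 1-r->3 1-r->4 1-r->5 3-p->1 3-q->3 4-p->1 4-q->4 5-p->1 5-q->5
1. fire R0 via {0↦1, 1↦2, 2↦0}  →  V:8 E:9  edges: 1-r->3 1-r->4 1-r->5 3-p->1 3-q->3 4-p->1 4-q->4 5-p->1 5-q->5
2. fire R0 via {0↦1, 1↦0, 2↦3}  →  V:7 E:6  edges: 1-r->4 1-r->5 4-p->1 4-q->4 5-p->1 5-q->5
3. fire R0 via {0↦1, 1↦3, 2↦4}  →  V:6 E:3  edges: 1-r->5 5-p->1 5-q->5
4. fire R0 via {0↦1, 1↦4, 2↦5}  →  V:5 E:0  edges: ∅
halt: no rule applies after step 4

Answer: 4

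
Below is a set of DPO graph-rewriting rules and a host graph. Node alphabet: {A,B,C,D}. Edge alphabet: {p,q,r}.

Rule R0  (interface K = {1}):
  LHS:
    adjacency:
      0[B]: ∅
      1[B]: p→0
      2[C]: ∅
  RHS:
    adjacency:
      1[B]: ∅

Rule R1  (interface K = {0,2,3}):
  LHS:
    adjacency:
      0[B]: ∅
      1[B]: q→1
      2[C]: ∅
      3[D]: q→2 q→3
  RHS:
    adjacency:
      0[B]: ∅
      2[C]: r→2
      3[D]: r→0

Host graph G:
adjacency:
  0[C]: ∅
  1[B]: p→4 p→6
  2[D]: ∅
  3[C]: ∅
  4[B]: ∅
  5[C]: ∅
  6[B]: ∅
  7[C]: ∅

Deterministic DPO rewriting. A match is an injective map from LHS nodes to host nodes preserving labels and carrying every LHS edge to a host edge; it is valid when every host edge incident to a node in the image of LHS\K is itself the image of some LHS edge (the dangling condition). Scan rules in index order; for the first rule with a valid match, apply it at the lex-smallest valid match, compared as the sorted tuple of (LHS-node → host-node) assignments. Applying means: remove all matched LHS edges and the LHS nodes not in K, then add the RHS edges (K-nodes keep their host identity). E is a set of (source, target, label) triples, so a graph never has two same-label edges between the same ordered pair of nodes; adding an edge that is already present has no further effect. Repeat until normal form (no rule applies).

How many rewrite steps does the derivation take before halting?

[0] host  ⇒  8 nodes, 2 edges  {1-p->4 1-p->6}
[1] R0 @ {0↦4, 1↦1, 2↦0}  ⇒  6 nodes, 1 edges  {1-p->6}
[2] R0 @ {0↦6, 1↦1, 2↦3}  ⇒  4 nodes, 0 edges  {∅}
normal form: no rule applies after step 2

Answer: 2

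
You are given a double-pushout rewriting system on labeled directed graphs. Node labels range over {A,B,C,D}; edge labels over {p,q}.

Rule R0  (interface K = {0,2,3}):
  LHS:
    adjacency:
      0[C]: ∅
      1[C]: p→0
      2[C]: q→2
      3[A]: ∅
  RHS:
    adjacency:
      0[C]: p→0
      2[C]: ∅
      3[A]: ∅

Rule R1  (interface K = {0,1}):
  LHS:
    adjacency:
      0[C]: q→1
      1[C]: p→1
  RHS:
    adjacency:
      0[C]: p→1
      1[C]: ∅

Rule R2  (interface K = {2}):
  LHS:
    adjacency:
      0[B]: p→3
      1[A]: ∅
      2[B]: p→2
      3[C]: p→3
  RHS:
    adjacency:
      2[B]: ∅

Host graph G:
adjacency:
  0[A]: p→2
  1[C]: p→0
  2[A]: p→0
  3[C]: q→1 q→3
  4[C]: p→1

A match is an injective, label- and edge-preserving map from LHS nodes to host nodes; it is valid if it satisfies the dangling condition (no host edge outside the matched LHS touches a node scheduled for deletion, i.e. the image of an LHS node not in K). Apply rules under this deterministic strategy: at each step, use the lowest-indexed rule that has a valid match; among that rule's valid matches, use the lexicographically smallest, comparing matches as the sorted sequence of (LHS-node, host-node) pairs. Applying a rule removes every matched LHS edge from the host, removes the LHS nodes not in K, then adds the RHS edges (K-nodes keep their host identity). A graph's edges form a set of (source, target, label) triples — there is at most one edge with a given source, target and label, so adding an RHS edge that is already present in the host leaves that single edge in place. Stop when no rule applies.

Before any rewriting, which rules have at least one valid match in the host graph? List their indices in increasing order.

Answer: [R0]

Derivation:
R0: 2 valid matches — {0↦1, 1↦4, 2↦3, 3↦0}, {0↦1, 1↦4, 2↦3, 3↦2}
R1: no valid match — LHS pattern not found
R2: no valid match — LHS pattern not found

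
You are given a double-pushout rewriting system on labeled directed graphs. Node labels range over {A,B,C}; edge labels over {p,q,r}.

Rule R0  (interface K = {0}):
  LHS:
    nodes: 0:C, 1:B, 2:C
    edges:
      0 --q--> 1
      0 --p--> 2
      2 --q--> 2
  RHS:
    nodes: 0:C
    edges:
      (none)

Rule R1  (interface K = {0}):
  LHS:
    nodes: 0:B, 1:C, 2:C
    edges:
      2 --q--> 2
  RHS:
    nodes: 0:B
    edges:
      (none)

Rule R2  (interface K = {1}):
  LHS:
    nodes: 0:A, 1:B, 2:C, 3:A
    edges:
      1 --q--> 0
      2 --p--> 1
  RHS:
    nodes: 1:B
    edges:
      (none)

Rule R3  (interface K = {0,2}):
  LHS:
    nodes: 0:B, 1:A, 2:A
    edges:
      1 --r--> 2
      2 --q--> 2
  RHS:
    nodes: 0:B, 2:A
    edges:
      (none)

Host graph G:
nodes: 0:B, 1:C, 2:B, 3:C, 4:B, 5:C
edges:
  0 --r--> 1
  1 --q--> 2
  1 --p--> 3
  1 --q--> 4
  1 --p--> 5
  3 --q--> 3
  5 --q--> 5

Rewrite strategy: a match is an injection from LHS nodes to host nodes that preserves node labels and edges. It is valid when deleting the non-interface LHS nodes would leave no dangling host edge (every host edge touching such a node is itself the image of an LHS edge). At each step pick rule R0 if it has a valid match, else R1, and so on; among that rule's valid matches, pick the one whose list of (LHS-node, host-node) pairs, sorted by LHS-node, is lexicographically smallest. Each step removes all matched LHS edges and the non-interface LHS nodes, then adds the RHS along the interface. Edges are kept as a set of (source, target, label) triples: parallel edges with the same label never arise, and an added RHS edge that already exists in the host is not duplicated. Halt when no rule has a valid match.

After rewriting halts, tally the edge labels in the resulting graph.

initial: |V|=6 |E|=7  E = 0-r->1 1-q->2 1-p->3 1-q->4 1-p->5 3-q->3 5-q->5
step 1: apply R0 at {0↦1, 1↦2, 2↦3}  → |V|=4 |E|=4  E = 0-r->1 1-q->4 1-p->5 5-q->5
step 2: apply R0 at {0↦1, 1↦4, 2↦5}  → |V|=2 |E|=1  E = 0-r->1
final graph: no rule applies after step 2
NF edges: [(0, 1, 'r')]

Answer: r:1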